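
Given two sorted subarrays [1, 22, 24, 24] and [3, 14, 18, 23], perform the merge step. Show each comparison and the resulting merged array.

Merging process:

Compare 1 vs 3: take 1 from left. Merged: [1]
Compare 22 vs 3: take 3 from right. Merged: [1, 3]
Compare 22 vs 14: take 14 from right. Merged: [1, 3, 14]
Compare 22 vs 18: take 18 from right. Merged: [1, 3, 14, 18]
Compare 22 vs 23: take 22 from left. Merged: [1, 3, 14, 18, 22]
Compare 24 vs 23: take 23 from right. Merged: [1, 3, 14, 18, 22, 23]
Append remaining from left: [24, 24]. Merged: [1, 3, 14, 18, 22, 23, 24, 24]

Final merged array: [1, 3, 14, 18, 22, 23, 24, 24]
Total comparisons: 6

The merged array is [1, 3, 14, 18, 22, 23, 24, 24], requiring 6 comparisons. The merge step runs in O(n) time where n is the total number of elements.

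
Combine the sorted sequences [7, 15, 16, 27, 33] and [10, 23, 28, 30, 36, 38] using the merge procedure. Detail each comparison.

Merging process:

Compare 7 vs 10: take 7 from left. Merged: [7]
Compare 15 vs 10: take 10 from right. Merged: [7, 10]
Compare 15 vs 23: take 15 from left. Merged: [7, 10, 15]
Compare 16 vs 23: take 16 from left. Merged: [7, 10, 15, 16]
Compare 27 vs 23: take 23 from right. Merged: [7, 10, 15, 16, 23]
Compare 27 vs 28: take 27 from left. Merged: [7, 10, 15, 16, 23, 27]
Compare 33 vs 28: take 28 from right. Merged: [7, 10, 15, 16, 23, 27, 28]
Compare 33 vs 30: take 30 from right. Merged: [7, 10, 15, 16, 23, 27, 28, 30]
Compare 33 vs 36: take 33 from left. Merged: [7, 10, 15, 16, 23, 27, 28, 30, 33]
Append remaining from right: [36, 38]. Merged: [7, 10, 15, 16, 23, 27, 28, 30, 33, 36, 38]

Final merged array: [7, 10, 15, 16, 23, 27, 28, 30, 33, 36, 38]
Total comparisons: 9

The merged array is [7, 10, 15, 16, 23, 27, 28, 30, 33, 36, 38], requiring 9 comparisons. The merge step runs in O(n) time where n is the total number of elements.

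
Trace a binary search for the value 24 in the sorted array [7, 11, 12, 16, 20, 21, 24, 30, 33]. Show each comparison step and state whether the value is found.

Binary search for 24 in [7, 11, 12, 16, 20, 21, 24, 30, 33]:

lo=0, hi=8, mid=4, arr[mid]=20 -> 20 < 24, search right half
lo=5, hi=8, mid=6, arr[mid]=24 -> Found target at index 6!

Binary search finds 24 at index 6 after 2 comparisons. The search repeatedly halves the search space by comparing with the middle element.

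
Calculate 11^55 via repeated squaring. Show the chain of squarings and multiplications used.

Computing 11^55 by squaring (build up from 11^1; each line after the first costs one multiplication):

11^1 = 11
11^2 = (11^1)^2 = 11^2 = 121
11^3 = 11 * 11^2 = 11 * 121 = 1331
11^6 = (11^3)^2 = 1331^2 = 1771561
11^12 = (11^6)^2 = 1771561^2 = 3138428376721
11^13 = 11 * 11^12 = 11 * 3138428376721 = 34522712143931
11^26 = (11^13)^2 = 34522712143931^2 = 1191817653772720942460132761
11^27 = 11 * 11^26 = 11 * 1191817653772720942460132761 = 13109994191499930367061460371
11^54 = (11^27)^2 = 13109994191499930367061460371^2 = 171871947701161912897410416779483616222663749691203457641
11^55 = 11 * 11^54 = 11 * 171871947701161912897410416779483616222663749691203457641 = 1890591424712781041871514584574319778449301246603238034051

Result: 1890591424712781041871514584574319778449301246603238034051
Multiplications needed: 9 (9 lines after 11^1)

11^55 = 1890591424712781041871514584574319778449301246603238034051. Using exponentiation by squaring, this requires 9 multiplications. The key idea: if the exponent is even, square the half-power; if odd, multiply by the base once.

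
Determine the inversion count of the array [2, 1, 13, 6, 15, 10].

Finding inversions in [2, 1, 13, 6, 15, 10]:

(0, 1): arr[0]=2 > arr[1]=1
(2, 3): arr[2]=13 > arr[3]=6
(2, 5): arr[2]=13 > arr[5]=10
(4, 5): arr[4]=15 > arr[5]=10

Total inversions: 4

The array has 4 inversion(s): (0,1), (2,3), (2,5), (4,5). Each pair (i,j) satisfies i < j and arr[i] > arr[j].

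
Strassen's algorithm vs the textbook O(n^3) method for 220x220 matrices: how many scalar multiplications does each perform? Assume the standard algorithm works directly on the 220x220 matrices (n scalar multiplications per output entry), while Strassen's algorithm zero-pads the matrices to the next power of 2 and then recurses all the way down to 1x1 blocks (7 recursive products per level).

Matrix multiplication for 220x220 matrices:

Strassen's algorithm requires power-of-2 dimensions. Pad 220x220 to 256x256 (next power of 2).

Standard algorithm: 220^3 = 10648000 multiplications
Strassen's algorithm: 7^(log2(256)) = 7^8 = 5764801 multiplications
Savings: 10648000 - 5764801 = 4883199 multiplications

Standard: 10648000 multiplications (220^3). Strassen: 5764801 multiplications (7^8, after padding to 256x256). Strassen reduces 8 recursive multiplications to 7 at each level.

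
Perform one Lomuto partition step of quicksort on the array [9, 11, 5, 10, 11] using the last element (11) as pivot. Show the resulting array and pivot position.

Lomuto partition with pivot = 11:

Initial array: [9, 11, 5, 10, 11]

arr[0]=9 <= 11: swap with position 0, array becomes [9, 11, 5, 10, 11]
arr[1]=11 <= 11: swap with position 1, array becomes [9, 11, 5, 10, 11]
arr[2]=5 <= 11: swap with position 2, array becomes [9, 11, 5, 10, 11]
arr[3]=10 <= 11: swap with position 3, array becomes [9, 11, 5, 10, 11]

Place pivot at position 4: [9, 11, 5, 10, 11]
Pivot position: 4

After partitioning with pivot 11, the array becomes [9, 11, 5, 10, 11]. The pivot is placed at index 4. All elements to the left of the pivot are <= 11, and all elements to the right are > 11.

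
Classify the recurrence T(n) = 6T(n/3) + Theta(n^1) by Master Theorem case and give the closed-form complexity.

Master Theorem for T(n) = 6T(n/3) + O(n^1):

a = 6, b = 3, c = 1
log_b(a) = log_3(6) = 1.6309

Case 1: c = 1 < log_3(6) = 1.6309
T(n) = O(n^(log_3 6))

For T(n) = 6T(n/3) + O(n^1): log_3(6) = 1.6309. This is Case 1 of the Master Theorem (c < log_b(a), work dominated by leaves), giving O(n^(log_3 6)).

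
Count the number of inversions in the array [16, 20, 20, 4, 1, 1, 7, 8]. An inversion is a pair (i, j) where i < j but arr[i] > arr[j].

Finding inversions in [16, 20, 20, 4, 1, 1, 7, 8]:

(0, 3): arr[0]=16 > arr[3]=4
(0, 4): arr[0]=16 > arr[4]=1
(0, 5): arr[0]=16 > arr[5]=1
(0, 6): arr[0]=16 > arr[6]=7
(0, 7): arr[0]=16 > arr[7]=8
(1, 3): arr[1]=20 > arr[3]=4
(1, 4): arr[1]=20 > arr[4]=1
(1, 5): arr[1]=20 > arr[5]=1
(1, 6): arr[1]=20 > arr[6]=7
(1, 7): arr[1]=20 > arr[7]=8
(2, 3): arr[2]=20 > arr[3]=4
(2, 4): arr[2]=20 > arr[4]=1
(2, 5): arr[2]=20 > arr[5]=1
(2, 6): arr[2]=20 > arr[6]=7
(2, 7): arr[2]=20 > arr[7]=8
(3, 4): arr[3]=4 > arr[4]=1
(3, 5): arr[3]=4 > arr[5]=1

Total inversions: 17

The array has 17 inversion(s): (0,3), (0,4), (0,5), (0,6), (0,7), (1,3), (1,4), (1,5), (1,6), (1,7), (2,3), (2,4), (2,5), (2,6), (2,7), (3,4), (3,5). Each pair (i,j) satisfies i < j and arr[i] > arr[j].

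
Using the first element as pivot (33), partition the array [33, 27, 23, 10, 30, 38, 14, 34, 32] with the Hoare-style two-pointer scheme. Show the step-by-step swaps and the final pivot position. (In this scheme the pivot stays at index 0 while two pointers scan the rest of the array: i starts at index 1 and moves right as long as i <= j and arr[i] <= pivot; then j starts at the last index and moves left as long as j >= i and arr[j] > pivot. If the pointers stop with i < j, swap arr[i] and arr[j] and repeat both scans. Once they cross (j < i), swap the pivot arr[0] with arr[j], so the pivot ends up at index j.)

Hoare-style two-pointer partition with pivot = 33:

Initial array: [33, 27, 23, 10, 30, 38, 14, 34, 32]

Pointers start at i = 1, j = 8.
i stops at index 5 (arr[5]=38 > 33), j stops at index 8 (arr[8]=32 <= 33): swap arr[5] and arr[8], array becomes [33, 27, 23, 10, 30, 32, 14, 34, 38]
i ends at 7, j ends at 6: the pointers have crossed (j < i), so scanning stops.

Swap pivot arr[0] with arr[6] to place pivot at position 6: [14, 27, 23, 10, 30, 32, 33, 34, 38]
Pivot position: 6

After partitioning with pivot 33, the array becomes [14, 27, 23, 10, 30, 32, 33, 34, 38]. The pivot is placed at index 6. All elements to the left of the pivot are <= 33, and all elements to the right are > 33.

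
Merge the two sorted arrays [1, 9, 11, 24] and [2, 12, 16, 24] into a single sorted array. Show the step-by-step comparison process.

Merging process:

Compare 1 vs 2: take 1 from left. Merged: [1]
Compare 9 vs 2: take 2 from right. Merged: [1, 2]
Compare 9 vs 12: take 9 from left. Merged: [1, 2, 9]
Compare 11 vs 12: take 11 from left. Merged: [1, 2, 9, 11]
Compare 24 vs 12: take 12 from right. Merged: [1, 2, 9, 11, 12]
Compare 24 vs 16: take 16 from right. Merged: [1, 2, 9, 11, 12, 16]
Compare 24 vs 24: take 24 from left. Merged: [1, 2, 9, 11, 12, 16, 24]
Append remaining from right: [24]. Merged: [1, 2, 9, 11, 12, 16, 24, 24]

Final merged array: [1, 2, 9, 11, 12, 16, 24, 24]
Total comparisons: 7

The merged array is [1, 2, 9, 11, 12, 16, 24, 24], requiring 7 comparisons. The merge step runs in O(n) time where n is the total number of elements.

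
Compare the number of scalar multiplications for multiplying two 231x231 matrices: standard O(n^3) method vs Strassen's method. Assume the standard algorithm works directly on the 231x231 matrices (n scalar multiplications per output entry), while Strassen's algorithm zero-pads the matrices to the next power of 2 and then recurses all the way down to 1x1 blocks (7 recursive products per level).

Matrix multiplication for 231x231 matrices:

Strassen's algorithm requires power-of-2 dimensions. Pad 231x231 to 256x256 (next power of 2).

Standard algorithm: 231^3 = 12326391 multiplications
Strassen's algorithm: 7^(log2(256)) = 7^8 = 5764801 multiplications
Savings: 12326391 - 5764801 = 6561590 multiplications

Standard: 12326391 multiplications (231^3). Strassen: 5764801 multiplications (7^8, after padding to 256x256). Strassen reduces 8 recursive multiplications to 7 at each level.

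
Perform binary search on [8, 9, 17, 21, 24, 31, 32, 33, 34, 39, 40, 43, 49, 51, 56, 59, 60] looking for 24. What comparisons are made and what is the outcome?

Binary search for 24 in [8, 9, 17, 21, 24, 31, 32, 33, 34, 39, 40, 43, 49, 51, 56, 59, 60]:

lo=0, hi=16, mid=8, arr[mid]=34 -> 34 > 24, search left half
lo=0, hi=7, mid=3, arr[mid]=21 -> 21 < 24, search right half
lo=4, hi=7, mid=5, arr[mid]=31 -> 31 > 24, search left half
lo=4, hi=4, mid=4, arr[mid]=24 -> Found target at index 4!

Binary search finds 24 at index 4 after 4 comparisons. The search repeatedly halves the search space by comparing with the middle element.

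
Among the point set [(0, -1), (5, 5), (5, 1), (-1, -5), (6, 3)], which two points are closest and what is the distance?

Computing all pairwise distances among 5 points:

d((0, -1), (5, 5)) = 7.8102
d((0, -1), (5, 1)) = 5.3852
d((0, -1), (-1, -5)) = 4.1231
d((0, -1), (6, 3)) = 7.2111
d((5, 5), (5, 1)) = 4.0
d((5, 5), (-1, -5)) = 11.6619
d((5, 5), (6, 3)) = 2.2361 <-- minimum
d((5, 1), (-1, -5)) = 8.4853
d((5, 1), (6, 3)) = 2.2361 <-- minimum
d((-1, -5), (6, 3)) = 10.6301

Minimum distance: 2.2361 (tie among 2 pairs: (5, 5) and (6, 3); (5, 1) and (6, 3))

The minimum Euclidean distance is 2.2361. There is a tie: 2 pairs achieve this minimum — (5, 5) and (6, 3); (5, 1) and (6, 3). Any of these is a valid closest pair. For 5 points, brute-force pairwise comparison is shown above. For large n, the divide-and-conquer algorithm (sort by x, recurse on halves, check the dividing strip) achieves O(n log n).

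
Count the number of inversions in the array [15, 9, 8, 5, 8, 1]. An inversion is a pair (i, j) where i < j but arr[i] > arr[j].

Finding inversions in [15, 9, 8, 5, 8, 1]:

(0, 1): arr[0]=15 > arr[1]=9
(0, 2): arr[0]=15 > arr[2]=8
(0, 3): arr[0]=15 > arr[3]=5
(0, 4): arr[0]=15 > arr[4]=8
(0, 5): arr[0]=15 > arr[5]=1
(1, 2): arr[1]=9 > arr[2]=8
(1, 3): arr[1]=9 > arr[3]=5
(1, 4): arr[1]=9 > arr[4]=8
(1, 5): arr[1]=9 > arr[5]=1
(2, 3): arr[2]=8 > arr[3]=5
(2, 5): arr[2]=8 > arr[5]=1
(3, 5): arr[3]=5 > arr[5]=1
(4, 5): arr[4]=8 > arr[5]=1

Total inversions: 13

The array has 13 inversion(s): (0,1), (0,2), (0,3), (0,4), (0,5), (1,2), (1,3), (1,4), (1,5), (2,3), (2,5), (3,5), (4,5). Each pair (i,j) satisfies i < j and arr[i] > arr[j].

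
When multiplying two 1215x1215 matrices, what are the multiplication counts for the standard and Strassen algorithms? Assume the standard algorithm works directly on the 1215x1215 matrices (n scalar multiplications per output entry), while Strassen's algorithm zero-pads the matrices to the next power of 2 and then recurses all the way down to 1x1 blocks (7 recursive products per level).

Matrix multiplication for 1215x1215 matrices:

Strassen's algorithm requires power-of-2 dimensions. Pad 1215x1215 to 2048x2048 (next power of 2).

Standard algorithm: 1215^3 = 1793613375 multiplications
Strassen's algorithm: 7^(log2(2048)) = 7^11 = 1977326743 multiplications
Difference: 1793613375 - 1977326743 = -183713368 (Strassen uses MORE here due to padding overhead — for small or just-over-power-of-2 n, padding can outweigh the per-level savings)

Standard: 1793613375 multiplications (1215^3). Strassen: 1977326743 multiplications (7^11, after padding to 2048x2048). Strassen reduces 8 recursive multiplications to 7 at each level.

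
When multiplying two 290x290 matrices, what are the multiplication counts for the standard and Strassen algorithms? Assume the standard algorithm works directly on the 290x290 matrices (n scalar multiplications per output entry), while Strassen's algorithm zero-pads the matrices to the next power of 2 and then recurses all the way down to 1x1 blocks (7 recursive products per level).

Matrix multiplication for 290x290 matrices:

Strassen's algorithm requires power-of-2 dimensions. Pad 290x290 to 512x512 (next power of 2).

Standard algorithm: 290^3 = 24389000 multiplications
Strassen's algorithm: 7^(log2(512)) = 7^9 = 40353607 multiplications
Difference: 24389000 - 40353607 = -15964607 (Strassen uses MORE here due to padding overhead — for small or just-over-power-of-2 n, padding can outweigh the per-level savings)

Standard: 24389000 multiplications (290^3). Strassen: 40353607 multiplications (7^9, after padding to 512x512). Strassen reduces 8 recursive multiplications to 7 at each level.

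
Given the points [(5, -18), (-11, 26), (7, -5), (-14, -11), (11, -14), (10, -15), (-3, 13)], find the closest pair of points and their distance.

Computing all pairwise distances among 7 points:

d((5, -18), (-11, 26)) = 46.8188
d((5, -18), (7, -5)) = 13.1529
d((5, -18), (-14, -11)) = 20.2485
d((5, -18), (11, -14)) = 7.2111
d((5, -18), (10, -15)) = 5.831
d((5, -18), (-3, 13)) = 32.0156
d((-11, 26), (7, -5)) = 35.8469
d((-11, 26), (-14, -11)) = 37.1214
d((-11, 26), (11, -14)) = 45.6508
d((-11, 26), (10, -15)) = 46.0652
d((-11, 26), (-3, 13)) = 15.2643
d((7, -5), (-14, -11)) = 21.8403
d((7, -5), (11, -14)) = 9.8489
d((7, -5), (10, -15)) = 10.4403
d((7, -5), (-3, 13)) = 20.5913
d((-14, -11), (11, -14)) = 25.1794
d((-14, -11), (10, -15)) = 24.3311
d((-14, -11), (-3, 13)) = 26.4008
d((11, -14), (10, -15)) = 1.4142 <-- minimum
d((11, -14), (-3, 13)) = 30.4138
d((10, -15), (-3, 13)) = 30.8707

Closest pair: (11, -14) and (10, -15) with distance 1.4142

The closest pair is (11, -14) and (10, -15) with Euclidean distance 1.4142. For 7 points, brute-force pairwise comparison is shown above. For large n, the divide-and-conquer algorithm (sort by x, recurse on halves, check the dividing strip) achieves O(n log n).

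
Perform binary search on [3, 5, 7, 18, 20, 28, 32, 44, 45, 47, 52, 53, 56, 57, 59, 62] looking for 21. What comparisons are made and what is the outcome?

Binary search for 21 in [3, 5, 7, 18, 20, 28, 32, 44, 45, 47, 52, 53, 56, 57, 59, 62]:

lo=0, hi=15, mid=7, arr[mid]=44 -> 44 > 21, search left half
lo=0, hi=6, mid=3, arr[mid]=18 -> 18 < 21, search right half
lo=4, hi=6, mid=5, arr[mid]=28 -> 28 > 21, search left half
lo=4, hi=4, mid=4, arr[mid]=20 -> 20 < 21, search right half
lo=5 > hi=4, target 21 not found

Binary search determines that 21 is not in the array after 4 comparisons. The search space was exhausted without finding the target.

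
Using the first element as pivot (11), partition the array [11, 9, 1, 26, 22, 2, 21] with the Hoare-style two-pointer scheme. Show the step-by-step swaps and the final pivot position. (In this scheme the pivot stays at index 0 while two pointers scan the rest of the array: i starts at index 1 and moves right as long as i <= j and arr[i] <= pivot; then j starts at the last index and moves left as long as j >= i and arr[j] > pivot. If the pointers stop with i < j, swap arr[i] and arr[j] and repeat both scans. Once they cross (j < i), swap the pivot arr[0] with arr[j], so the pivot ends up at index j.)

Hoare-style two-pointer partition with pivot = 11:

Initial array: [11, 9, 1, 26, 22, 2, 21]

Pointers start at i = 1, j = 6.
i stops at index 3 (arr[3]=26 > 11), j stops at index 5 (arr[5]=2 <= 11): swap arr[3] and arr[5], array becomes [11, 9, 1, 2, 22, 26, 21]
i ends at 4, j ends at 3: the pointers have crossed (j < i), so scanning stops.

Swap pivot arr[0] with arr[3] to place pivot at position 3: [2, 9, 1, 11, 22, 26, 21]
Pivot position: 3

After partitioning with pivot 11, the array becomes [2, 9, 1, 11, 22, 26, 21]. The pivot is placed at index 3. All elements to the left of the pivot are <= 11, and all elements to the right are > 11.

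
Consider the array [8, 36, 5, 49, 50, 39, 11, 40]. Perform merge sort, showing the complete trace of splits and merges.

Merge sort trace:

Split: [8, 36, 5, 49, 50, 39, 11, 40] -> [8, 36, 5, 49] and [50, 39, 11, 40]
  Split: [8, 36, 5, 49] -> [8, 36] and [5, 49]
    Split: [8, 36] -> [8] and [36]
    Merge: [8] + [36] -> [8, 36]
    Split: [5, 49] -> [5] and [49]
    Merge: [5] + [49] -> [5, 49]
  Merge: [8, 36] + [5, 49] -> [5, 8, 36, 49]
  Split: [50, 39, 11, 40] -> [50, 39] and [11, 40]
    Split: [50, 39] -> [50] and [39]
    Merge: [50] + [39] -> [39, 50]
    Split: [11, 40] -> [11] and [40]
    Merge: [11] + [40] -> [11, 40]
  Merge: [39, 50] + [11, 40] -> [11, 39, 40, 50]
Merge: [5, 8, 36, 49] + [11, 39, 40, 50] -> [5, 8, 11, 36, 39, 40, 49, 50]

Final sorted array: [5, 8, 11, 36, 39, 40, 49, 50]

The merge sort proceeds by recursively splitting the array and merging sorted halves.
After all merges, the sorted array is [5, 8, 11, 36, 39, 40, 49, 50].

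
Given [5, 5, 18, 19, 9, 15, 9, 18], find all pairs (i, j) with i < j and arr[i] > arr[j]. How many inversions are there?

Finding inversions in [5, 5, 18, 19, 9, 15, 9, 18]:

(2, 4): arr[2]=18 > arr[4]=9
(2, 5): arr[2]=18 > arr[5]=15
(2, 6): arr[2]=18 > arr[6]=9
(3, 4): arr[3]=19 > arr[4]=9
(3, 5): arr[3]=19 > arr[5]=15
(3, 6): arr[3]=19 > arr[6]=9
(3, 7): arr[3]=19 > arr[7]=18
(5, 6): arr[5]=15 > arr[6]=9

Total inversions: 8

The array has 8 inversion(s): (2,4), (2,5), (2,6), (3,4), (3,5), (3,6), (3,7), (5,6). Each pair (i,j) satisfies i < j and arr[i] > arr[j].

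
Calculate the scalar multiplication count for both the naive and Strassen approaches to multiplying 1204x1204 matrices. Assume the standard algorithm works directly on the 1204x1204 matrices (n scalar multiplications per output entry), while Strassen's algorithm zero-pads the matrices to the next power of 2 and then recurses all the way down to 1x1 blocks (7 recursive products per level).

Matrix multiplication for 1204x1204 matrices:

Strassen's algorithm requires power-of-2 dimensions. Pad 1204x1204 to 2048x2048 (next power of 2).

Standard algorithm: 1204^3 = 1745337664 multiplications
Strassen's algorithm: 7^(log2(2048)) = 7^11 = 1977326743 multiplications
Difference: 1745337664 - 1977326743 = -231989079 (Strassen uses MORE here due to padding overhead — for small or just-over-power-of-2 n, padding can outweigh the per-level savings)

Standard: 1745337664 multiplications (1204^3). Strassen: 1977326743 multiplications (7^11, after padding to 2048x2048). Strassen reduces 8 recursive multiplications to 7 at each level.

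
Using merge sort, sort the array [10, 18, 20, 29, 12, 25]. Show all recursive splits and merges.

Merge sort trace:

Split: [10, 18, 20, 29, 12, 25] -> [10, 18, 20] and [29, 12, 25]
  Split: [10, 18, 20] -> [10] and [18, 20]
    Split: [18, 20] -> [18] and [20]
    Merge: [18] + [20] -> [18, 20]
  Merge: [10] + [18, 20] -> [10, 18, 20]
  Split: [29, 12, 25] -> [29] and [12, 25]
    Split: [12, 25] -> [12] and [25]
    Merge: [12] + [25] -> [12, 25]
  Merge: [29] + [12, 25] -> [12, 25, 29]
Merge: [10, 18, 20] + [12, 25, 29] -> [10, 12, 18, 20, 25, 29]

Final sorted array: [10, 12, 18, 20, 25, 29]

The merge sort proceeds by recursively splitting the array and merging sorted halves.
After all merges, the sorted array is [10, 12, 18, 20, 25, 29].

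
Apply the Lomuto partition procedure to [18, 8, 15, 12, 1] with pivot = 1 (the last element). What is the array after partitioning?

Lomuto partition with pivot = 1:

Initial array: [18, 8, 15, 12, 1]

arr[0]=18 > 1: no swap
arr[1]=8 > 1: no swap
arr[2]=15 > 1: no swap
arr[3]=12 > 1: no swap

Place pivot at position 0: [1, 8, 15, 12, 18]
Pivot position: 0

After partitioning with pivot 1, the array becomes [1, 8, 15, 12, 18]. The pivot is placed at index 0. All elements to the left of the pivot are <= 1, and all elements to the right are > 1.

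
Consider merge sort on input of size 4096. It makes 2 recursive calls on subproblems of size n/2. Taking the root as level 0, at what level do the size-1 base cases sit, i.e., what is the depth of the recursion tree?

For divide and conquer with division factor 2:

Problem sizes at each level:
Level 0: 4096
Level 1: 2048
Level 2: 1024
Level 3: 512
Level 4: 256
Level 5: 128
Level 6: 64
Level 7: 32
Level 8: 16
Level 9: 8
Level 10: 4
Level 11: 2
Level 12: 1

The root is level 0 and the size-1 base case is level 12 (the tree spans levels 0 through 12, i.e. 13 levels counting the root), so the depth is the number of divisions: log_2(4096) = 12

The recursion tree depth is log_2(4096) = 12. At each level, the problem size is divided by 2, so it takes 12 divisions to reduce to a base case of size 1. The algorithm makes 2 recursive calls at each level.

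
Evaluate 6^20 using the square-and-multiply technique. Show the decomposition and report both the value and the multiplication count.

Computing 6^20 by squaring (build up from 6^1; each line after the first costs one multiplication):

6^1 = 6
6^2 = (6^1)^2 = 6^2 = 36
6^4 = (6^2)^2 = 36^2 = 1296
6^5 = 6 * 6^4 = 6 * 1296 = 7776
6^10 = (6^5)^2 = 7776^2 = 60466176
6^20 = (6^10)^2 = 60466176^2 = 3656158440062976

Result: 3656158440062976
Multiplications needed: 5 (5 lines after 6^1)

6^20 = 3656158440062976. Using exponentiation by squaring, this requires 5 multiplications. The key idea: if the exponent is even, square the half-power; if odd, multiply by the base once.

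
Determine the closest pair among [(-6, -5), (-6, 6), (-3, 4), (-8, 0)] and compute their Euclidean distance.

Computing all pairwise distances among 4 points:

d((-6, -5), (-6, 6)) = 11.0
d((-6, -5), (-3, 4)) = 9.4868
d((-6, -5), (-8, 0)) = 5.3852
d((-6, 6), (-3, 4)) = 3.6056 <-- minimum
d((-6, 6), (-8, 0)) = 6.3246
d((-3, 4), (-8, 0)) = 6.4031

Closest pair: (-6, 6) and (-3, 4) with distance 3.6056

The closest pair is (-6, 6) and (-3, 4) with Euclidean distance 3.6056. For 4 points, brute-force pairwise comparison is shown above. For large n, the divide-and-conquer algorithm (sort by x, recurse on halves, check the dividing strip) achieves O(n log n).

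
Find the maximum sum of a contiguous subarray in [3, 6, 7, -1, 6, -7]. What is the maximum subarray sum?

Using Kadane's algorithm on [3, 6, 7, -1, 6, -7]:

Scanning through the array:
Position 1 (value 6): max_ending_here = 9, max_so_far = 9
Position 2 (value 7): max_ending_here = 16, max_so_far = 16
Position 3 (value -1): max_ending_here = 15, max_so_far = 16
Position 4 (value 6): max_ending_here = 21, max_so_far = 21
Position 5 (value -7): max_ending_here = 14, max_so_far = 21

Maximum subarray: [3, 6, 7, -1, 6]
Maximum sum: 21

The maximum subarray is [3, 6, 7, -1, 6] with sum 21. This subarray runs from index 0 to index 4.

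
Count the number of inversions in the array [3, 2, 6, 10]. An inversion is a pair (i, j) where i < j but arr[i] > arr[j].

Finding inversions in [3, 2, 6, 10]:

(0, 1): arr[0]=3 > arr[1]=2

Total inversions: 1

The array has 1 inversion(s): (0,1). Each pair (i,j) satisfies i < j and arr[i] > arr[j].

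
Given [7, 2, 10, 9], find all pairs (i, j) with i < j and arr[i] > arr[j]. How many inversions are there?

Finding inversions in [7, 2, 10, 9]:

(0, 1): arr[0]=7 > arr[1]=2
(2, 3): arr[2]=10 > arr[3]=9

Total inversions: 2

The array has 2 inversion(s): (0,1), (2,3). Each pair (i,j) satisfies i < j and arr[i] > arr[j].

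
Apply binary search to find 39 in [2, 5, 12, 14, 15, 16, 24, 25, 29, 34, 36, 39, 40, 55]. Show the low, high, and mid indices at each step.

Binary search for 39 in [2, 5, 12, 14, 15, 16, 24, 25, 29, 34, 36, 39, 40, 55]:

lo=0, hi=13, mid=6, arr[mid]=24 -> 24 < 39, search right half
lo=7, hi=13, mid=10, arr[mid]=36 -> 36 < 39, search right half
lo=11, hi=13, mid=12, arr[mid]=40 -> 40 > 39, search left half
lo=11, hi=11, mid=11, arr[mid]=39 -> Found target at index 11!

Binary search finds 39 at index 11 after 4 comparisons. The search repeatedly halves the search space by comparing with the middle element.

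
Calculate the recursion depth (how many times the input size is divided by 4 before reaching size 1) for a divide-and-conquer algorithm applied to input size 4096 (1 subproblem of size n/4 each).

For divide and conquer with division factor 4:

Problem sizes at each level:
Level 0: 4096
Level 1: 1024
Level 2: 256
Level 3: 64
Level 4: 16
Level 5: 4
Level 6: 1

The root is level 0 and the size-1 base case is level 6 (the tree spans levels 0 through 6, i.e. 7 levels counting the root), so the depth is the number of divisions: log_4(4096) = 6

The recursion tree depth is log_4(4096) = 6. At each level, the problem size is divided by 4, so it takes 6 divisions to reduce to a base case of size 1. The algorithm makes 1 recursive call at each level.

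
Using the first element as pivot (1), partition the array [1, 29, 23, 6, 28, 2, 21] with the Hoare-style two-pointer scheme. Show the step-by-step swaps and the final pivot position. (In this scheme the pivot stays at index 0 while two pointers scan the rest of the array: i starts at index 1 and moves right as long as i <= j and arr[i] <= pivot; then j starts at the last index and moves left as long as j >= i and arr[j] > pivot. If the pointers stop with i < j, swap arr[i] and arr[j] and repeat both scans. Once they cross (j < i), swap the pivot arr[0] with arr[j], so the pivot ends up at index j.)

Hoare-style two-pointer partition with pivot = 1:

Initial array: [1, 29, 23, 6, 28, 2, 21]

Pointers start at i = 1, j = 6.
i ends at 1, j ends at 0: the pointers have crossed (j < i), so scanning stops.

j = 0, so swapping arr[0] with arr[j] leaves the pivot at position 0: [1, 29, 23, 6, 28, 2, 21]
Pivot position: 0

After partitioning with pivot 1, the array becomes [1, 29, 23, 6, 28, 2, 21]. The pivot is placed at index 0. All elements to the left of the pivot are <= 1, and all elements to the right are > 1.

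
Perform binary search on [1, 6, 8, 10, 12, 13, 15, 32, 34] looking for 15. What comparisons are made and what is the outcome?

Binary search for 15 in [1, 6, 8, 10, 12, 13, 15, 32, 34]:

lo=0, hi=8, mid=4, arr[mid]=12 -> 12 < 15, search right half
lo=5, hi=8, mid=6, arr[mid]=15 -> Found target at index 6!

Binary search finds 15 at index 6 after 2 comparisons. The search repeatedly halves the search space by comparing with the middle element.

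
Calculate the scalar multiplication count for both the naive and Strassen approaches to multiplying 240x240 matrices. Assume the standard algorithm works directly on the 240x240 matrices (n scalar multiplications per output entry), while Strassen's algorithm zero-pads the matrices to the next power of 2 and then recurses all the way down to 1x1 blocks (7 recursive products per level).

Matrix multiplication for 240x240 matrices:

Strassen's algorithm requires power-of-2 dimensions. Pad 240x240 to 256x256 (next power of 2).

Standard algorithm: 240^3 = 13824000 multiplications
Strassen's algorithm: 7^(log2(256)) = 7^8 = 5764801 multiplications
Savings: 13824000 - 5764801 = 8059199 multiplications

Standard: 13824000 multiplications (240^3). Strassen: 5764801 multiplications (7^8, after padding to 256x256). Strassen reduces 8 recursive multiplications to 7 at each level.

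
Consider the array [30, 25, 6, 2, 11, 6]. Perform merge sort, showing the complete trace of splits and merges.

Merge sort trace:

Split: [30, 25, 6, 2, 11, 6] -> [30, 25, 6] and [2, 11, 6]
  Split: [30, 25, 6] -> [30] and [25, 6]
    Split: [25, 6] -> [25] and [6]
    Merge: [25] + [6] -> [6, 25]
  Merge: [30] + [6, 25] -> [6, 25, 30]
  Split: [2, 11, 6] -> [2] and [11, 6]
    Split: [11, 6] -> [11] and [6]
    Merge: [11] + [6] -> [6, 11]
  Merge: [2] + [6, 11] -> [2, 6, 11]
Merge: [6, 25, 30] + [2, 6, 11] -> [2, 6, 6, 11, 25, 30]

Final sorted array: [2, 6, 6, 11, 25, 30]

The merge sort proceeds by recursively splitting the array and merging sorted halves.
After all merges, the sorted array is [2, 6, 6, 11, 25, 30].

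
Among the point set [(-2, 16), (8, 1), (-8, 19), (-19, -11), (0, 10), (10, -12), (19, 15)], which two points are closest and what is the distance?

Computing all pairwise distances among 7 points:

d((-2, 16), (8, 1)) = 18.0278
d((-2, 16), (-8, 19)) = 6.7082
d((-2, 16), (-19, -11)) = 31.9061
d((-2, 16), (0, 10)) = 6.3246 <-- minimum
d((-2, 16), (10, -12)) = 30.4631
d((-2, 16), (19, 15)) = 21.0238
d((8, 1), (-8, 19)) = 24.0832
d((8, 1), (-19, -11)) = 29.5466
d((8, 1), (0, 10)) = 12.0416
d((8, 1), (10, -12)) = 13.1529
d((8, 1), (19, 15)) = 17.8045
d((-8, 19), (-19, -11)) = 31.9531
d((-8, 19), (0, 10)) = 12.0416
d((-8, 19), (10, -12)) = 35.8469
d((-8, 19), (19, 15)) = 27.2947
d((-19, -11), (0, 10)) = 28.3196
d((-19, -11), (10, -12)) = 29.0172
d((-19, -11), (19, 15)) = 46.0435
d((0, 10), (10, -12)) = 24.1661
d((0, 10), (19, 15)) = 19.6469
d((10, -12), (19, 15)) = 28.4605

Closest pair: (-2, 16) and (0, 10) with distance 6.3246

The closest pair is (-2, 16) and (0, 10) with Euclidean distance 6.3246. For 7 points, brute-force pairwise comparison is shown above. For large n, the divide-and-conquer algorithm (sort by x, recurse on halves, check the dividing strip) achieves O(n log n).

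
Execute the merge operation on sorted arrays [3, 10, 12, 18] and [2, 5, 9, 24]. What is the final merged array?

Merging process:

Compare 3 vs 2: take 2 from right. Merged: [2]
Compare 3 vs 5: take 3 from left. Merged: [2, 3]
Compare 10 vs 5: take 5 from right. Merged: [2, 3, 5]
Compare 10 vs 9: take 9 from right. Merged: [2, 3, 5, 9]
Compare 10 vs 24: take 10 from left. Merged: [2, 3, 5, 9, 10]
Compare 12 vs 24: take 12 from left. Merged: [2, 3, 5, 9, 10, 12]
Compare 18 vs 24: take 18 from left. Merged: [2, 3, 5, 9, 10, 12, 18]
Append remaining from right: [24]. Merged: [2, 3, 5, 9, 10, 12, 18, 24]

Final merged array: [2, 3, 5, 9, 10, 12, 18, 24]
Total comparisons: 7

The merged array is [2, 3, 5, 9, 10, 12, 18, 24], requiring 7 comparisons. The merge step runs in O(n) time where n is the total number of elements.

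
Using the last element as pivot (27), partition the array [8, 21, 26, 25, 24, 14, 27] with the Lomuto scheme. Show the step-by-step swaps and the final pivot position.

Lomuto partition with pivot = 27:

Initial array: [8, 21, 26, 25, 24, 14, 27]

arr[0]=8 <= 27: swap with position 0, array becomes [8, 21, 26, 25, 24, 14, 27]
arr[1]=21 <= 27: swap with position 1, array becomes [8, 21, 26, 25, 24, 14, 27]
arr[2]=26 <= 27: swap with position 2, array becomes [8, 21, 26, 25, 24, 14, 27]
arr[3]=25 <= 27: swap with position 3, array becomes [8, 21, 26, 25, 24, 14, 27]
arr[4]=24 <= 27: swap with position 4, array becomes [8, 21, 26, 25, 24, 14, 27]
arr[5]=14 <= 27: swap with position 5, array becomes [8, 21, 26, 25, 24, 14, 27]

Place pivot at position 6: [8, 21, 26, 25, 24, 14, 27]
Pivot position: 6

After partitioning with pivot 27, the array becomes [8, 21, 26, 25, 24, 14, 27]. The pivot is placed at index 6. All elements to the left of the pivot are <= 27, and all elements to the right are > 27.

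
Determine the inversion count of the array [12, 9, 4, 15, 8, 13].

Finding inversions in [12, 9, 4, 15, 8, 13]:

(0, 1): arr[0]=12 > arr[1]=9
(0, 2): arr[0]=12 > arr[2]=4
(0, 4): arr[0]=12 > arr[4]=8
(1, 2): arr[1]=9 > arr[2]=4
(1, 4): arr[1]=9 > arr[4]=8
(3, 4): arr[3]=15 > arr[4]=8
(3, 5): arr[3]=15 > arr[5]=13

Total inversions: 7

The array has 7 inversion(s): (0,1), (0,2), (0,4), (1,2), (1,4), (3,4), (3,5). Each pair (i,j) satisfies i < j and arr[i] > arr[j].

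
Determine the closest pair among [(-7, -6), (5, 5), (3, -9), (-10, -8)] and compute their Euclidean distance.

Computing all pairwise distances among 4 points:

d((-7, -6), (5, 5)) = 16.2788
d((-7, -6), (3, -9)) = 10.4403
d((-7, -6), (-10, -8)) = 3.6056 <-- minimum
d((5, 5), (3, -9)) = 14.1421
d((5, 5), (-10, -8)) = 19.8494
d((3, -9), (-10, -8)) = 13.0384

Closest pair: (-7, -6) and (-10, -8) with distance 3.6056

The closest pair is (-7, -6) and (-10, -8) with Euclidean distance 3.6056. For 4 points, brute-force pairwise comparison is shown above. For large n, the divide-and-conquer algorithm (sort by x, recurse on halves, check the dividing strip) achieves O(n log n).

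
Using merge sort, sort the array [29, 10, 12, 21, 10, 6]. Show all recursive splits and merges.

Merge sort trace:

Split: [29, 10, 12, 21, 10, 6] -> [29, 10, 12] and [21, 10, 6]
  Split: [29, 10, 12] -> [29] and [10, 12]
    Split: [10, 12] -> [10] and [12]
    Merge: [10] + [12] -> [10, 12]
  Merge: [29] + [10, 12] -> [10, 12, 29]
  Split: [21, 10, 6] -> [21] and [10, 6]
    Split: [10, 6] -> [10] and [6]
    Merge: [10] + [6] -> [6, 10]
  Merge: [21] + [6, 10] -> [6, 10, 21]
Merge: [10, 12, 29] + [6, 10, 21] -> [6, 10, 10, 12, 21, 29]

Final sorted array: [6, 10, 10, 12, 21, 29]

The merge sort proceeds by recursively splitting the array and merging sorted halves.
After all merges, the sorted array is [6, 10, 10, 12, 21, 29].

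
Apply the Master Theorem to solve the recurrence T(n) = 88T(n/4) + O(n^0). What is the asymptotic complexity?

Master Theorem for T(n) = 88T(n/4) + O(n^0):

a = 88, b = 4, c = 0
log_b(a) = log_4(88) = 3.2297

Case 1: c = 0 < log_4(88) = 3.2297
T(n) = O(n^(log_4 88))

For T(n) = 88T(n/4) + O(n^0): log_4(88) = 3.2297. This is Case 1 of the Master Theorem (c < log_b(a), work dominated by leaves), giving O(n^(log_4 88)).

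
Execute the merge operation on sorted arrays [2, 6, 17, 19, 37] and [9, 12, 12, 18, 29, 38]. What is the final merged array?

Merging process:

Compare 2 vs 9: take 2 from left. Merged: [2]
Compare 6 vs 9: take 6 from left. Merged: [2, 6]
Compare 17 vs 9: take 9 from right. Merged: [2, 6, 9]
Compare 17 vs 12: take 12 from right. Merged: [2, 6, 9, 12]
Compare 17 vs 12: take 12 from right. Merged: [2, 6, 9, 12, 12]
Compare 17 vs 18: take 17 from left. Merged: [2, 6, 9, 12, 12, 17]
Compare 19 vs 18: take 18 from right. Merged: [2, 6, 9, 12, 12, 17, 18]
Compare 19 vs 29: take 19 from left. Merged: [2, 6, 9, 12, 12, 17, 18, 19]
Compare 37 vs 29: take 29 from right. Merged: [2, 6, 9, 12, 12, 17, 18, 19, 29]
Compare 37 vs 38: take 37 from left. Merged: [2, 6, 9, 12, 12, 17, 18, 19, 29, 37]
Append remaining from right: [38]. Merged: [2, 6, 9, 12, 12, 17, 18, 19, 29, 37, 38]

Final merged array: [2, 6, 9, 12, 12, 17, 18, 19, 29, 37, 38]
Total comparisons: 10

The merged array is [2, 6, 9, 12, 12, 17, 18, 19, 29, 37, 38], requiring 10 comparisons. The merge step runs in O(n) time where n is the total number of elements.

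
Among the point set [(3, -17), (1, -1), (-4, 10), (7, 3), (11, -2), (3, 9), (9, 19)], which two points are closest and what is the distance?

Computing all pairwise distances among 7 points:

d((3, -17), (1, -1)) = 16.1245
d((3, -17), (-4, 10)) = 27.8927
d((3, -17), (7, 3)) = 20.3961
d((3, -17), (11, -2)) = 17.0
d((3, -17), (3, 9)) = 26.0
d((3, -17), (9, 19)) = 36.4966
d((1, -1), (-4, 10)) = 12.083
d((1, -1), (7, 3)) = 7.2111
d((1, -1), (11, -2)) = 10.0499
d((1, -1), (3, 9)) = 10.198
d((1, -1), (9, 19)) = 21.5407
d((-4, 10), (7, 3)) = 13.0384
d((-4, 10), (11, -2)) = 19.2094
d((-4, 10), (3, 9)) = 7.0711
d((-4, 10), (9, 19)) = 15.8114
d((7, 3), (11, -2)) = 6.4031 <-- minimum
d((7, 3), (3, 9)) = 7.2111
d((7, 3), (9, 19)) = 16.1245
d((11, -2), (3, 9)) = 13.6015
d((11, -2), (9, 19)) = 21.095
d((3, 9), (9, 19)) = 11.6619

Closest pair: (7, 3) and (11, -2) with distance 6.4031

The closest pair is (7, 3) and (11, -2) with Euclidean distance 6.4031. For 7 points, brute-force pairwise comparison is shown above. For large n, the divide-and-conquer algorithm (sort by x, recurse on halves, check the dividing strip) achieves O(n log n).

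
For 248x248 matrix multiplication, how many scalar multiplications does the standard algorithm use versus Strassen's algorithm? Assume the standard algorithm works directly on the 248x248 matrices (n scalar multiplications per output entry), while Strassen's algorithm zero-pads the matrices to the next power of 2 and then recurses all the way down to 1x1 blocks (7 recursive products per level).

Matrix multiplication for 248x248 matrices:

Strassen's algorithm requires power-of-2 dimensions. Pad 248x248 to 256x256 (next power of 2).

Standard algorithm: 248^3 = 15252992 multiplications
Strassen's algorithm: 7^(log2(256)) = 7^8 = 5764801 multiplications
Savings: 15252992 - 5764801 = 9488191 multiplications

Standard: 15252992 multiplications (248^3). Strassen: 5764801 multiplications (7^8, after padding to 256x256). Strassen reduces 8 recursive multiplications to 7 at each level.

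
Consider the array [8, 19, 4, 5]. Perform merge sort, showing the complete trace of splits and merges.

Merge sort trace:

Split: [8, 19, 4, 5] -> [8, 19] and [4, 5]
  Split: [8, 19] -> [8] and [19]
  Merge: [8] + [19] -> [8, 19]
  Split: [4, 5] -> [4] and [5]
  Merge: [4] + [5] -> [4, 5]
Merge: [8, 19] + [4, 5] -> [4, 5, 8, 19]

Final sorted array: [4, 5, 8, 19]

The merge sort proceeds by recursively splitting the array and merging sorted halves.
After all merges, the sorted array is [4, 5, 8, 19].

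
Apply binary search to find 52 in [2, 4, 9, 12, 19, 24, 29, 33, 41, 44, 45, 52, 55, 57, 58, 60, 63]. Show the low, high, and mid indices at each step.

Binary search for 52 in [2, 4, 9, 12, 19, 24, 29, 33, 41, 44, 45, 52, 55, 57, 58, 60, 63]:

lo=0, hi=16, mid=8, arr[mid]=41 -> 41 < 52, search right half
lo=9, hi=16, mid=12, arr[mid]=55 -> 55 > 52, search left half
lo=9, hi=11, mid=10, arr[mid]=45 -> 45 < 52, search right half
lo=11, hi=11, mid=11, arr[mid]=52 -> Found target at index 11!

Binary search finds 52 at index 11 after 4 comparisons. The search repeatedly halves the search space by comparing with the middle element.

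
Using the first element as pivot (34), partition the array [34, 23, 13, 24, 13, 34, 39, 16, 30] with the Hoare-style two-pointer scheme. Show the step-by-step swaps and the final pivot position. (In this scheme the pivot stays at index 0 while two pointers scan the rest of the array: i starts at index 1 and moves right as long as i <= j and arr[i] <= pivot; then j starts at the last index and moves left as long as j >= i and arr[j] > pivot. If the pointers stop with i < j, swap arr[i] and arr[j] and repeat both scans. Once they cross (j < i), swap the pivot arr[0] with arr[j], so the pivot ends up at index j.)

Hoare-style two-pointer partition with pivot = 34:

Initial array: [34, 23, 13, 24, 13, 34, 39, 16, 30]

Pointers start at i = 1, j = 8.
i stops at index 6 (arr[6]=39 > 34), j stops at index 8 (arr[8]=30 <= 34): swap arr[6] and arr[8], array becomes [34, 23, 13, 24, 13, 34, 30, 16, 39]
i ends at 8, j ends at 7: the pointers have crossed (j < i), so scanning stops.

Swap pivot arr[0] with arr[7] to place pivot at position 7: [16, 23, 13, 24, 13, 34, 30, 34, 39]
Pivot position: 7

After partitioning with pivot 34, the array becomes [16, 23, 13, 24, 13, 34, 30, 34, 39]. The pivot is placed at index 7. All elements to the left of the pivot are <= 34, and all elements to the right are > 34.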